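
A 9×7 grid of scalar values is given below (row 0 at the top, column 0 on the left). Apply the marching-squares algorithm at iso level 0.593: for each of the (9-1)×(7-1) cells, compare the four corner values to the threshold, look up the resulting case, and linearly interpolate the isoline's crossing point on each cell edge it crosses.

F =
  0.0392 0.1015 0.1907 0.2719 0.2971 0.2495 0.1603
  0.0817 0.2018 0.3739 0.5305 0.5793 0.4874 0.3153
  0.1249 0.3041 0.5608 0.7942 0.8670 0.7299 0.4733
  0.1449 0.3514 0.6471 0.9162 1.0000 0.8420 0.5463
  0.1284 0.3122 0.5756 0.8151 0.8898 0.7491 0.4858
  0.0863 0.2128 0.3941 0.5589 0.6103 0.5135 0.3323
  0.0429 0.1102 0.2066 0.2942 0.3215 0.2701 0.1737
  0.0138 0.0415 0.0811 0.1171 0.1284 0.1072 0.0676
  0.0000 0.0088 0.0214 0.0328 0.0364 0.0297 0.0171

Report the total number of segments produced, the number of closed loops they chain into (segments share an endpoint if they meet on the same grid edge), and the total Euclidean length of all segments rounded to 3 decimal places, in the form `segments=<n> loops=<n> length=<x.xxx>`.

segments=16 loops=1 length=12.432

cell (1,2): code 0100 → (1.237,3.000)–(2.000,2.138)
cell (1,3): code 1100 → (1.048,4.000)–(1.237,3.000)
cell (1,4): code 1100 → (1.435,5.000)–(1.048,4.000)
cell (1,5): code 1000 → (2.000,5.534)–(1.435,5.000)
cell (2,1): code 0100 → (2.373,2.000)–(3.000,1.817)
cell (2,2): code 1110 → (2.000,2.138)–(2.373,2.000)
cell (2,5): code 1001 → (3.000,5.842)–(2.000,5.534)
cell (3,1): code 0010 → (3.000,1.817)–(3.757,2.000)
cell (3,2): code 0111 → (3.757,2.000)–(4.000,2.073)
cell (3,5): code 1001 → (4.000,5.593)–(3.000,5.842)
cell (4,2): code 0010 → (4.000,2.073)–(4.867,3.000)
cell (4,3): code 0111 → (4.867,3.000)–(5.000,3.663)
cell (4,4): code 1011 → (5.000,4.179)–(4.663,5.000)
cell (4,5): code 0001 → (4.663,5.000)–(4.000,5.593)
cell (5,3): code 0010 → (5.000,3.663)–(5.060,4.000)
cell (5,4): code 0001 → (5.060,4.000)–(5.000,4.179)
total: 16 segments, chained into 1 closed loop(s), length Σ = 12.432101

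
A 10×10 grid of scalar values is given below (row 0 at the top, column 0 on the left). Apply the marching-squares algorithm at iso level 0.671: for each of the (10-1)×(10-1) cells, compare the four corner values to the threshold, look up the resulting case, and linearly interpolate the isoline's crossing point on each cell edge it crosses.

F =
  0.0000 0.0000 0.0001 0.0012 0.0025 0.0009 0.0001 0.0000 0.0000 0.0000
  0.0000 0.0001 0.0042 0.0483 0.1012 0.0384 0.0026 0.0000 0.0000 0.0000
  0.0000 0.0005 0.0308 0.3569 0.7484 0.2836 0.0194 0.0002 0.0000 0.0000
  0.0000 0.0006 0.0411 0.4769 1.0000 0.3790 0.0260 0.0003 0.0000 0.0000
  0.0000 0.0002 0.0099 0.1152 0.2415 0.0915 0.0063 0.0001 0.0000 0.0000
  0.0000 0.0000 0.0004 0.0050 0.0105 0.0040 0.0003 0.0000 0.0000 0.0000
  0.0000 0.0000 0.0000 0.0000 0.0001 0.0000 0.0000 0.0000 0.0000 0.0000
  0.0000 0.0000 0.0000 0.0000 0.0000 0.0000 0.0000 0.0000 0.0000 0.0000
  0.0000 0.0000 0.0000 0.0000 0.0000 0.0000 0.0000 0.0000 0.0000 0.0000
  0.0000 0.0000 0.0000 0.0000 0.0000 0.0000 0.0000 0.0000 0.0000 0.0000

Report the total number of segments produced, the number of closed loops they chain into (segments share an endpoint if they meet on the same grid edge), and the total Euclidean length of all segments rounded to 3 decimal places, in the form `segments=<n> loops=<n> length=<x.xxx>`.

cell (1,3): code 0100 → (1.880,4.000)–(2.000,3.802)
cell (1,4): code 1000 → (2.000,4.167)–(1.880,4.000)
cell (2,3): code 0110 → (2.000,3.802)–(3.000,3.371)
cell (2,4): code 1001 → (3.000,4.530)–(2.000,4.167)
cell (3,3): code 0010 → (3.000,3.371)–(3.434,4.000)
cell (3,4): code 0001 → (3.434,4.000)–(3.000,4.530)
total: 6 segments, chained into 1 closed loop(s), length Σ = 4.037747

segments=6 loops=1 length=4.038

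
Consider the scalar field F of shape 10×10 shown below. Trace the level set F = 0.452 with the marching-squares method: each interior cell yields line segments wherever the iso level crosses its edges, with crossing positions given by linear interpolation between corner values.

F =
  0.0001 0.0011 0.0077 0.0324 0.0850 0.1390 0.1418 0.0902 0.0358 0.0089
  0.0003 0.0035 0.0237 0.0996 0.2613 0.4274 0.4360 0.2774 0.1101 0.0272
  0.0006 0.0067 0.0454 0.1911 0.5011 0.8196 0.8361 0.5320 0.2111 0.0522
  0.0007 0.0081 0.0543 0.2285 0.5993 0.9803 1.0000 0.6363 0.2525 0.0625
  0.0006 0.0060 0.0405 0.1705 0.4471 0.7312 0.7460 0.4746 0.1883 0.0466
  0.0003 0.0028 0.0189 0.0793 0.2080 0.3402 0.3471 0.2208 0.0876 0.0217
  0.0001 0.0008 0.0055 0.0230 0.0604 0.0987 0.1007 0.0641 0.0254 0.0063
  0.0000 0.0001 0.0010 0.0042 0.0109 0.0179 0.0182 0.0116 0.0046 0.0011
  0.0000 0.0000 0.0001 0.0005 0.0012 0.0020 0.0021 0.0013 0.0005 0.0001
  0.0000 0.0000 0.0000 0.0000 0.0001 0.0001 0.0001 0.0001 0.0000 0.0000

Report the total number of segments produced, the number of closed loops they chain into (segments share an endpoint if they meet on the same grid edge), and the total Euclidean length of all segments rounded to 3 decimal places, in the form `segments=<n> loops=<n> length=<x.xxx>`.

cell (1,3): code 0100 → (1.795,4.000)–(2.000,3.842)
cell (1,4): code 1100 → (1.063,5.000)–(1.795,4.000)
cell (1,5): code 1100 → (1.040,6.000)–(1.063,5.000)
cell (1,6): code 1100 → (1.686,7.000)–(1.040,6.000)
cell (1,7): code 1000 → (2.000,7.249)–(1.686,7.000)
cell (2,3): code 0110 → (2.000,3.842)–(3.000,3.603)
cell (2,7): code 1001 → (3.000,7.480)–(2.000,7.249)
cell (3,3): code 0010 → (3.000,3.603)–(3.968,4.000)
cell (3,4): code 0111 → (3.968,4.000)–(4.000,4.017)
cell (3,7): code 1001 → (4.000,7.079)–(3.000,7.480)
cell (4,4): code 0010 → (4.000,4.017)–(4.714,5.000)
cell (4,5): code 0011 → (4.714,5.000)–(4.737,6.000)
cell (4,6): code 0011 → (4.737,6.000)–(4.089,7.000)
cell (4,7): code 0001 → (4.089,7.000)–(4.000,7.079)
total: 14 segments, chained into 1 closed loop(s), length Σ = 11.830474

segments=14 loops=1 length=11.830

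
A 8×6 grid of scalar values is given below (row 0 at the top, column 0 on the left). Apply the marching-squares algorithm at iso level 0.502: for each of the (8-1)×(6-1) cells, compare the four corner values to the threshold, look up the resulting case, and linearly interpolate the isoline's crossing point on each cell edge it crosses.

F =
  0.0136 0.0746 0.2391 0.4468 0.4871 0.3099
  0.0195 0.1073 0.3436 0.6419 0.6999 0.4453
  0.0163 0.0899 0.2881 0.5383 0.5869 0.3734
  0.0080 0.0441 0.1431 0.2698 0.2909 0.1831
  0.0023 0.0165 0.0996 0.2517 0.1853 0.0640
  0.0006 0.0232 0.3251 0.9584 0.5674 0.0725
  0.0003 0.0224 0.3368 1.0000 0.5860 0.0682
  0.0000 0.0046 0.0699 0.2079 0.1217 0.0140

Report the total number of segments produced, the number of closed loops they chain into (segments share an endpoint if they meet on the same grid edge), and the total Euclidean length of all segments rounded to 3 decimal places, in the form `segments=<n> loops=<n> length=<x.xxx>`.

segments=16 loops=2 length=13.522

cell (0,2): code 0100 → (0.283,3.000)–(1.000,2.531)
cell (0,3): code 1100 → (0.070,4.000)–(0.283,3.000)
cell (0,4): code 1000 → (1.000,4.777)–(0.070,4.000)
cell (1,2): code 0110 → (1.000,2.531)–(2.000,2.855)
cell (1,4): code 1001 → (2.000,4.398)–(1.000,4.777)
cell (2,2): code 0010 → (2.000,2.855)–(2.135,3.000)
cell (2,3): code 0011 → (2.135,3.000)–(2.287,4.000)
cell (2,4): code 0001 → (2.287,4.000)–(2.000,4.398)
cell (4,2): code 0100 → (4.354,3.000)–(5.000,2.279)
cell (4,3): code 1100 → (4.829,4.000)–(4.354,3.000)
cell (4,4): code 1000 → (5.000,4.132)–(4.829,4.000)
cell (5,2): code 0110 → (5.000,2.279)–(6.000,2.249)
cell (5,4): code 1001 → (6.000,4.162)–(5.000,4.132)
cell (6,2): code 0010 → (6.000,2.249)–(6.629,3.000)
cell (6,3): code 0011 → (6.629,3.000)–(6.181,4.000)
cell (6,4): code 0001 → (6.181,4.000)–(6.000,4.162)
total: 16 segments, chained into 2 closed loop(s), length Σ = 13.521929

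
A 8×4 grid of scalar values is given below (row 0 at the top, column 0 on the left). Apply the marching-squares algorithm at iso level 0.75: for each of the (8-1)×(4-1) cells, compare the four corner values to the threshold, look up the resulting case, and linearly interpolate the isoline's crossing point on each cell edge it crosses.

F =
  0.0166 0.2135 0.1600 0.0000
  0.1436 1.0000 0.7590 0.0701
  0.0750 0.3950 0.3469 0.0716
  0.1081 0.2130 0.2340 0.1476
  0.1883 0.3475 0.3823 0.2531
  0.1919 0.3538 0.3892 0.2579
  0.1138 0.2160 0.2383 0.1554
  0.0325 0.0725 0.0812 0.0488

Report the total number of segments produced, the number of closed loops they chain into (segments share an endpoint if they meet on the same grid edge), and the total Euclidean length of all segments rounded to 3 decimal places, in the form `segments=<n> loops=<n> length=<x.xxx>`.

segments=6 loops=1 length=3.102

cell (0,0): code 0100 → (0.682,1.000)–(1.000,0.708)
cell (0,1): code 1100 → (0.985,2.000)–(0.682,1.000)
cell (0,2): code 1000 → (1.000,2.013)–(0.985,2.000)
cell (1,0): code 0010 → (1.000,0.708)–(1.413,1.000)
cell (1,1): code 0011 → (1.413,1.000)–(1.022,2.000)
cell (1,2): code 0001 → (1.022,2.000)–(1.000,2.013)
total: 6 segments, chained into 1 closed loop(s), length Σ = 3.101579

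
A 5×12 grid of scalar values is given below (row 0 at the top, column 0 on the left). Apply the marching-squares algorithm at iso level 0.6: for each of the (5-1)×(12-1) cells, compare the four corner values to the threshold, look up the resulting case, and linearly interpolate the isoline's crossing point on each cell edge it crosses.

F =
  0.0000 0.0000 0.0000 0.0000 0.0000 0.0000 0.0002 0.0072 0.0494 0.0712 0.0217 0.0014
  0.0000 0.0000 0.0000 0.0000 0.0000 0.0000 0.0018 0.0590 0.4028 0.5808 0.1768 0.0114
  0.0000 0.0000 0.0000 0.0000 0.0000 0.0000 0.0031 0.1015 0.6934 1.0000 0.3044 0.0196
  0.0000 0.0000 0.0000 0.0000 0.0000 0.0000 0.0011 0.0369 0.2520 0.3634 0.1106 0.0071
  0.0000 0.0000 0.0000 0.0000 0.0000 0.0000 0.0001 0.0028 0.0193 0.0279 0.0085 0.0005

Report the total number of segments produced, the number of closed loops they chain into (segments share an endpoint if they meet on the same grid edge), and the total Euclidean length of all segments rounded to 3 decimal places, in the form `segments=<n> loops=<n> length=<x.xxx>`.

cell (1,7): code 0100 → (1.679,8.000)–(2.000,7.842)
cell (1,8): code 1100 → (1.046,9.000)–(1.679,8.000)
cell (1,9): code 1000 → (2.000,9.575)–(1.046,9.000)
cell (2,7): code 0010 → (2.000,7.842)–(2.212,8.000)
cell (2,8): code 0011 → (2.212,8.000)–(2.628,9.000)
cell (2,9): code 0001 → (2.628,9.000)–(2.000,9.575)
total: 6 segments, chained into 1 closed loop(s), length Σ = 4.854599

segments=6 loops=1 length=4.855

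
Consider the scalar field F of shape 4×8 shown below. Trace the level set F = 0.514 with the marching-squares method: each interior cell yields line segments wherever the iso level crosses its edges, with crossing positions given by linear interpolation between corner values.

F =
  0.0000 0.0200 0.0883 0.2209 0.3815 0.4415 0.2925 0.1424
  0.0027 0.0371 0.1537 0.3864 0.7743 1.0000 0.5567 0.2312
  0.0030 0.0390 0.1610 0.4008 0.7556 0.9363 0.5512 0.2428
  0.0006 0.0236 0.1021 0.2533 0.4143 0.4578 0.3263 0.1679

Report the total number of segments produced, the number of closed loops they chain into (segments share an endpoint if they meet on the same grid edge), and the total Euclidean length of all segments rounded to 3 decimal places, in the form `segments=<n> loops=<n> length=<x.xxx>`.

cell (0,3): code 0100 → (0.337,4.000)–(1.000,3.329)
cell (0,4): code 1100 → (0.130,5.000)–(0.337,4.000)
cell (0,5): code 1100 → (0.838,6.000)–(0.130,5.000)
cell (0,6): code 1000 → (1.000,6.131)–(0.838,6.000)
cell (1,3): code 0110 → (1.000,3.329)–(2.000,3.319)
cell (1,6): code 1001 → (2.000,6.121)–(1.000,6.131)
cell (2,3): code 0010 → (2.000,3.319)–(2.708,4.000)
cell (2,4): code 0011 → (2.708,4.000)–(2.883,5.000)
cell (2,5): code 0011 → (2.883,5.000)–(2.165,6.000)
cell (2,6): code 0001 → (2.165,6.000)–(2.000,6.121)
total: 10 segments, chained into 1 closed loop(s), length Σ = 8.830920

segments=10 loops=1 length=8.831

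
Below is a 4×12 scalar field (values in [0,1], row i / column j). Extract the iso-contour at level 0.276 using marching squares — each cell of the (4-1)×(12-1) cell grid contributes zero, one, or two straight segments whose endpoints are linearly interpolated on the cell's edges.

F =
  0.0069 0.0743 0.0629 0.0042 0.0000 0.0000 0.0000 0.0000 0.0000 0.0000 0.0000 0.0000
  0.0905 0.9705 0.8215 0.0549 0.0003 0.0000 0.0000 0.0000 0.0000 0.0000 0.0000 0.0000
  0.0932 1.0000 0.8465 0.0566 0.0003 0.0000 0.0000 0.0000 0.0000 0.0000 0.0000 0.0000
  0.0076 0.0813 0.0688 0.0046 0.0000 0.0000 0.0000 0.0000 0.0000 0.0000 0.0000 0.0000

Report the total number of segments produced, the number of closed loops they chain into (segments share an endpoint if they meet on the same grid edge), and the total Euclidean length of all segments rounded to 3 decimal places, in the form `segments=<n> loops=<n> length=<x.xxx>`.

segments=8 loops=1 length=8.272

cell (0,0): code 0100 → (0.225,1.000)–(1.000,0.211)
cell (0,1): code 1100 → (0.281,2.000)–(0.225,1.000)
cell (0,2): code 1000 → (1.000,2.712)–(0.281,2.000)
cell (1,0): code 0110 → (1.000,0.211)–(2.000,0.202)
cell (1,2): code 1001 → (2.000,2.722)–(1.000,2.712)
cell (2,0): code 0010 → (2.000,0.202)–(2.788,1.000)
cell (2,1): code 0011 → (2.788,1.000)–(2.734,2.000)
cell (2,2): code 0001 → (2.734,2.000)–(2.000,2.722)
total: 8 segments, chained into 1 closed loop(s), length Σ = 8.272140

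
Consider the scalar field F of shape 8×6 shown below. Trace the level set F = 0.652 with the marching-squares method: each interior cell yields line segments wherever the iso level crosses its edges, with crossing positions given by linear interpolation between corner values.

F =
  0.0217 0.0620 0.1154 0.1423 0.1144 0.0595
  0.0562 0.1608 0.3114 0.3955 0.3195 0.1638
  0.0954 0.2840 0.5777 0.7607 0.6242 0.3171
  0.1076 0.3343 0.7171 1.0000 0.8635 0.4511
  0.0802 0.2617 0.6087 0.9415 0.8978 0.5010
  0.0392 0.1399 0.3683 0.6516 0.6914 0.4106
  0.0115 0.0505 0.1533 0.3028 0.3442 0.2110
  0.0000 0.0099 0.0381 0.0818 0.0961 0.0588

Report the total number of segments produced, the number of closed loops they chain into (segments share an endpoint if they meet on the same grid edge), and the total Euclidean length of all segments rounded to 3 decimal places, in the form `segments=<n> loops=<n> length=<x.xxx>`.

cell (1,2): code 0100 → (1.702,3.000)–(2.000,2.406)
cell (1,3): code 1000 → (2.000,3.796)–(1.702,3.000)
cell (2,1): code 0100 → (2.533,2.000)–(3.000,1.830)
cell (2,2): code 1110 → (2.000,2.406)–(2.533,2.000)
cell (2,3): code 1101 → (2.116,4.000)–(2.000,3.796)
cell (2,4): code 1000 → (3.000,4.513)–(2.116,4.000)
cell (3,1): code 0010 → (3.000,1.830)–(3.601,2.000)
cell (3,2): code 0111 → (3.601,2.000)–(4.000,2.130)
cell (3,4): code 1001 → (4.000,4.619)–(3.000,4.513)
cell (4,2): code 0010 → (4.000,2.130)–(4.999,3.000)
cell (4,3): code 0111 → (4.999,3.000)–(5.000,3.010)
cell (4,4): code 1001 → (5.000,4.140)–(4.000,4.619)
cell (5,3): code 0010 → (5.000,3.010)–(5.113,4.000)
cell (5,4): code 0001 → (5.113,4.000)–(5.000,4.140)
total: 14 segments, chained into 1 closed loop(s), length Σ = 9.608079

segments=14 loops=1 length=9.608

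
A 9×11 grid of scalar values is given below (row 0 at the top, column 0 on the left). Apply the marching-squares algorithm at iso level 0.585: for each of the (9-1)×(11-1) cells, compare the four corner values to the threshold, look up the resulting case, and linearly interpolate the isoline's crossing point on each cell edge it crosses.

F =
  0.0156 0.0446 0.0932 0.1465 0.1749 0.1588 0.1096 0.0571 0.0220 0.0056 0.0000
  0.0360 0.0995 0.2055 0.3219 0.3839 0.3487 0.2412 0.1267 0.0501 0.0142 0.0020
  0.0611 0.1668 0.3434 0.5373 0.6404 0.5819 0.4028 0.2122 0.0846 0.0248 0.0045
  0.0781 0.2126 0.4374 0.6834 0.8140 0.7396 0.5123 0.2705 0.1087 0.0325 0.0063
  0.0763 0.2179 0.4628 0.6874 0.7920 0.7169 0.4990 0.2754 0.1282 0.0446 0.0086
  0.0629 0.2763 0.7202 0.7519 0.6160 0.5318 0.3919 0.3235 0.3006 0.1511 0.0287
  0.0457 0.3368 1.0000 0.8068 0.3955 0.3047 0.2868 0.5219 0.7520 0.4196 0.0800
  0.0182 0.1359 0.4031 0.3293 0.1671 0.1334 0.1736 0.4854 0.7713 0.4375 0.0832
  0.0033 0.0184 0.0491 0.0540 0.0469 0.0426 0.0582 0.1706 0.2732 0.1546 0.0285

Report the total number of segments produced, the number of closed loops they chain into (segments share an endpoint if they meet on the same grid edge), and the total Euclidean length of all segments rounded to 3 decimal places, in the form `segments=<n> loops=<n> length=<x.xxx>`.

cell (1,3): code 0100 → (1.784,4.000)–(2.000,3.463)
cell (1,4): code 1000 → (2.000,4.947)–(1.784,4.000)
cell (2,2): code 0100 → (2.326,3.000)–(3.000,2.600)
cell (2,3): code 1110 → (2.000,3.463)–(2.326,3.000)
cell (2,4): code 1101 → (2.020,5.000)–(2.000,4.947)
cell (2,5): code 1000 → (3.000,5.680)–(2.020,5.000)
cell (3,2): code 0110 → (3.000,2.600)–(4.000,2.544)
cell (3,5): code 1001 → (4.000,5.605)–(3.000,5.680)
cell (4,1): code 0100 → (4.475,2.000)–(5.000,1.695)
cell (4,2): code 1110 → (4.000,2.544)–(4.475,2.000)
cell (4,4): code 1011 → (5.000,4.368)–(4.713,5.000)
cell (4,5): code 0001 → (4.713,5.000)–(4.000,5.605)
cell (5,1): code 0110 → (5.000,1.695)–(6.000,1.374)
cell (5,3): code 1011 → (6.000,3.539)–(5.141,4.000)
cell (5,4): code 0001 → (5.141,4.000)–(5.000,4.368)
cell (5,7): code 0100 → (5.630,8.000)–(6.000,7.274)
cell (5,8): code 1000 → (6.000,8.502)–(5.630,8.000)
cell (6,1): code 0010 → (6.000,1.374)–(6.695,2.000)
cell (6,2): code 0011 → (6.695,2.000)–(6.465,3.000)
cell (6,3): code 0001 → (6.465,3.000)–(6.000,3.539)
cell (6,7): code 0110 → (6.000,7.274)–(7.000,7.348)
cell (6,8): code 1001 → (7.000,8.558)–(6.000,8.502)
cell (7,7): code 0010 → (7.000,7.348)–(7.374,8.000)
cell (7,8): code 0001 → (7.374,8.000)–(7.000,8.558)
total: 24 segments, chained into 2 closed loop(s), length Σ = 19.071456

segments=24 loops=2 length=19.071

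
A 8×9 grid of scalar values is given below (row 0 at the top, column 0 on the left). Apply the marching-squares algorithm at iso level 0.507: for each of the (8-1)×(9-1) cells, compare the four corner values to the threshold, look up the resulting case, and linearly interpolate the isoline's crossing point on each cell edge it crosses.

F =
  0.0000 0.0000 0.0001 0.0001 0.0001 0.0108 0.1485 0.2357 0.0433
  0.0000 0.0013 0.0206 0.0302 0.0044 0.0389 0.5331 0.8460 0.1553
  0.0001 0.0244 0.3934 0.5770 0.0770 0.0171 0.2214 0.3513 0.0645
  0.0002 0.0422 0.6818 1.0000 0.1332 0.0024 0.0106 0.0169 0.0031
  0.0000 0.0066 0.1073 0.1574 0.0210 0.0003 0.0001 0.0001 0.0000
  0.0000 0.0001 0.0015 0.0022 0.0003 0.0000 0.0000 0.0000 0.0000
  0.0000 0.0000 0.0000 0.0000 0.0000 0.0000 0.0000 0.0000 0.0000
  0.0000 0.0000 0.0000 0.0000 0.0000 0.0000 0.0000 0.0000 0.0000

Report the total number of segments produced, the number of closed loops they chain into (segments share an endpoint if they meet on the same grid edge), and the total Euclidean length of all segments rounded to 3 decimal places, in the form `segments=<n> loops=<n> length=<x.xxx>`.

segments=14 loops=2 length=9.391

cell (0,5): code 0100 → (0.932,6.000)–(1.000,5.947)
cell (0,6): code 1100 → (0.445,7.000)–(0.932,6.000)
cell (0,7): code 1000 → (1.000,7.491)–(0.445,7.000)
cell (1,2): code 0100 → (1.872,3.000)–(2.000,2.619)
cell (1,3): code 1000 → (2.000,3.140)–(1.872,3.000)
cell (1,5): code 0010 → (1.000,5.947)–(1.084,6.000)
cell (1,6): code 0011 → (1.084,6.000)–(1.685,7.000)
cell (1,7): code 0001 → (1.685,7.000)–(1.000,7.491)
cell (2,1): code 0100 → (2.394,2.000)–(3.000,1.727)
cell (2,2): code 1110 → (2.000,2.619)–(2.394,2.000)
cell (2,3): code 1001 → (3.000,3.569)–(2.000,3.140)
cell (3,1): code 0010 → (3.000,1.727)–(3.304,2.000)
cell (3,2): code 0011 → (3.304,2.000)–(3.585,3.000)
cell (3,3): code 0001 → (3.585,3.000)–(3.000,3.569)
total: 14 segments, chained into 2 closed loop(s), length Σ = 9.390570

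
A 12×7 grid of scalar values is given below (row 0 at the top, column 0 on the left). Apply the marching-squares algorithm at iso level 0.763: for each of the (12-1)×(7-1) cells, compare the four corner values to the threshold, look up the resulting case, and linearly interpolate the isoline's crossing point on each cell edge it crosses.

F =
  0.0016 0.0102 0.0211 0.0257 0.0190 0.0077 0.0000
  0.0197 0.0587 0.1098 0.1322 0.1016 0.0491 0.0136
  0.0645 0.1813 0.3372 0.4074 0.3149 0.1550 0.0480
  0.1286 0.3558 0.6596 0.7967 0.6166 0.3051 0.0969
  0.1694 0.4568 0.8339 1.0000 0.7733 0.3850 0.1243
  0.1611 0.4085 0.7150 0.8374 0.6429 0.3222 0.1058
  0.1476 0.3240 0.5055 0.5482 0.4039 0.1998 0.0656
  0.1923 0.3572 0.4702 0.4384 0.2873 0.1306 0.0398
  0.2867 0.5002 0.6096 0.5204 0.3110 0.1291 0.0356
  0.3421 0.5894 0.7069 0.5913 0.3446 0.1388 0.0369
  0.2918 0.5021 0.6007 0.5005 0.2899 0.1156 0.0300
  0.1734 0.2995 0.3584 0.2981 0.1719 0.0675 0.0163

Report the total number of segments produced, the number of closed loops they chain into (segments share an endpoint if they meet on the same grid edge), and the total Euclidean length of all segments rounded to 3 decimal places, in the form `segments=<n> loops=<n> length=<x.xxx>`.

segments=12 loops=1 length=6.685

cell (2,2): code 0100 → (2.913,3.000)–(3.000,2.754)
cell (2,3): code 1000 → (3.000,3.187)–(2.913,3.000)
cell (3,1): code 0100 → (3.593,2.000)–(4.000,1.812)
cell (3,2): code 1110 → (3.000,2.754)–(3.593,2.000)
cell (3,3): code 1101 → (3.934,4.000)–(3.000,3.187)
cell (3,4): code 1000 → (4.000,4.027)–(3.934,4.000)
cell (4,1): code 0010 → (4.000,1.812)–(4.596,2.000)
cell (4,2): code 0111 → (4.596,2.000)–(5.000,2.392)
cell (4,3): code 1011 → (5.000,3.383)–(4.079,4.000)
cell (4,4): code 0001 → (4.079,4.000)–(4.000,4.027)
cell (5,2): code 0010 → (5.000,2.392)–(5.257,3.000)
cell (5,3): code 0001 → (5.257,3.000)–(5.000,3.383)
total: 12 segments, chained into 1 closed loop(s), length Σ = 6.684973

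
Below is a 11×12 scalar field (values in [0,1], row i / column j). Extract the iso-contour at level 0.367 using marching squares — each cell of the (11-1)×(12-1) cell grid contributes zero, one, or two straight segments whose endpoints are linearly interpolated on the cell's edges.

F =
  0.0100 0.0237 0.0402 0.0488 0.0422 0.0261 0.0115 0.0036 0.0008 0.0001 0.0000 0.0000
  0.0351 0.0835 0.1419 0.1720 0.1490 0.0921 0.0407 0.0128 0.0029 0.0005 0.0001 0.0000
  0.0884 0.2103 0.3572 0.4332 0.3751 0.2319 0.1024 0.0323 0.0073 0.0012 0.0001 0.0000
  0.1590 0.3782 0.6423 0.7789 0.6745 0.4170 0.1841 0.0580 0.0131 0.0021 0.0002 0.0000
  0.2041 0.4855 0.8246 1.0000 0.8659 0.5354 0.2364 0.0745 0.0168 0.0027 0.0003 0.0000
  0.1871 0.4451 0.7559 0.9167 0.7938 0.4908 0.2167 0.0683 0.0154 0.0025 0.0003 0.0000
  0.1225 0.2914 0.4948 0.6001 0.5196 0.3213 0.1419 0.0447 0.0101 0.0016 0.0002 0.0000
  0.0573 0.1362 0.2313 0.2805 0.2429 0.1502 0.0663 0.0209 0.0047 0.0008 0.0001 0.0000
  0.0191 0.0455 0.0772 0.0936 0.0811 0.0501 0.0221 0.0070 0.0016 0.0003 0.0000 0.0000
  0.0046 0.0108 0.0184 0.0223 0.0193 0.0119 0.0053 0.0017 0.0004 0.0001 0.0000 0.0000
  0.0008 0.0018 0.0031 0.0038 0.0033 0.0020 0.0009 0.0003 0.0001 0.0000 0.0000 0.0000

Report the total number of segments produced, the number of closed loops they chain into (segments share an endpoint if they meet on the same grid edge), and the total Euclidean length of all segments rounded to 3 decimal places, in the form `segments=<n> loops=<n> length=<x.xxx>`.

segments=20 loops=1 length=15.443

cell (1,2): code 0100 → (1.747,3.000)–(2.000,2.129)
cell (1,3): code 1100 → (1.964,4.000)–(1.747,3.000)
cell (1,4): code 1000 → (2.000,4.057)–(1.964,4.000)
cell (2,0): code 0100 → (2.933,1.000)–(3.000,0.949)
cell (2,1): code 1100 → (2.034,2.000)–(2.933,1.000)
cell (2,2): code 1110 → (2.000,2.129)–(2.034,2.000)
cell (2,4): code 1101 → (2.730,5.000)–(2.000,4.057)
cell (2,5): code 1000 → (3.000,5.215)–(2.730,5.000)
cell (3,0): code 0110 → (3.000,0.949)–(4.000,0.579)
cell (3,5): code 1001 → (4.000,5.563)–(3.000,5.215)
cell (4,0): code 0110 → (4.000,0.579)–(5.000,0.697)
cell (4,5): code 1001 → (5.000,5.452)–(4.000,5.563)
cell (5,0): code 0010 → (5.000,0.697)–(5.508,1.000)
cell (5,1): code 0111 → (5.508,1.000)–(6.000,1.372)
cell (5,4): code 1011 → (6.000,4.770)–(5.730,5.000)
cell (5,5): code 0001 → (5.730,5.000)–(5.000,5.452)
cell (6,1): code 0010 → (6.000,1.372)–(6.485,2.000)
cell (6,2): code 0011 → (6.485,2.000)–(6.729,3.000)
cell (6,3): code 0011 → (6.729,3.000)–(6.551,4.000)
cell (6,4): code 0001 → (6.551,4.000)–(6.000,4.770)
total: 20 segments, chained into 1 closed loop(s), length Σ = 15.442967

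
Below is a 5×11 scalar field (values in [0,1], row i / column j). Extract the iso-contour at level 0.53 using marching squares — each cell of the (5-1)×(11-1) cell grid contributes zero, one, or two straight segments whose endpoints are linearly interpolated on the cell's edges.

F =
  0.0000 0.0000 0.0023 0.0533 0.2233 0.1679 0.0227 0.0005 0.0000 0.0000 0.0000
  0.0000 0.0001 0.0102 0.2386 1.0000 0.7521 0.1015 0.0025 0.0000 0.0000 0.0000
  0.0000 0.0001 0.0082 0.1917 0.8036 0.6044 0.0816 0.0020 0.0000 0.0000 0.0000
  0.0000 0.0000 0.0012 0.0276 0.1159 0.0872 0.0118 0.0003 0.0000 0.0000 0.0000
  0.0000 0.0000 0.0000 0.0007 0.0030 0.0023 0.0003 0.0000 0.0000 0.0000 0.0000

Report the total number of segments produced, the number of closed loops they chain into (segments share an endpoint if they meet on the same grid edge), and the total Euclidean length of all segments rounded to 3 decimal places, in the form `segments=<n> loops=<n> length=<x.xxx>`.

cell (0,3): code 0100 → (0.395,4.000)–(1.000,3.383)
cell (0,4): code 1100 → (0.620,5.000)–(0.395,4.000)
cell (0,5): code 1000 → (1.000,5.341)–(0.620,5.000)
cell (1,3): code 0110 → (1.000,3.383)–(2.000,3.553)
cell (1,5): code 1001 → (2.000,5.142)–(1.000,5.341)
cell (2,3): code 0010 → (2.000,3.553)–(2.398,4.000)
cell (2,4): code 0011 → (2.398,4.000)–(2.144,5.000)
cell (2,5): code 0001 → (2.144,5.000)–(2.000,5.142)
total: 8 segments, chained into 1 closed loop(s), length Σ = 6.266961

segments=8 loops=1 length=6.267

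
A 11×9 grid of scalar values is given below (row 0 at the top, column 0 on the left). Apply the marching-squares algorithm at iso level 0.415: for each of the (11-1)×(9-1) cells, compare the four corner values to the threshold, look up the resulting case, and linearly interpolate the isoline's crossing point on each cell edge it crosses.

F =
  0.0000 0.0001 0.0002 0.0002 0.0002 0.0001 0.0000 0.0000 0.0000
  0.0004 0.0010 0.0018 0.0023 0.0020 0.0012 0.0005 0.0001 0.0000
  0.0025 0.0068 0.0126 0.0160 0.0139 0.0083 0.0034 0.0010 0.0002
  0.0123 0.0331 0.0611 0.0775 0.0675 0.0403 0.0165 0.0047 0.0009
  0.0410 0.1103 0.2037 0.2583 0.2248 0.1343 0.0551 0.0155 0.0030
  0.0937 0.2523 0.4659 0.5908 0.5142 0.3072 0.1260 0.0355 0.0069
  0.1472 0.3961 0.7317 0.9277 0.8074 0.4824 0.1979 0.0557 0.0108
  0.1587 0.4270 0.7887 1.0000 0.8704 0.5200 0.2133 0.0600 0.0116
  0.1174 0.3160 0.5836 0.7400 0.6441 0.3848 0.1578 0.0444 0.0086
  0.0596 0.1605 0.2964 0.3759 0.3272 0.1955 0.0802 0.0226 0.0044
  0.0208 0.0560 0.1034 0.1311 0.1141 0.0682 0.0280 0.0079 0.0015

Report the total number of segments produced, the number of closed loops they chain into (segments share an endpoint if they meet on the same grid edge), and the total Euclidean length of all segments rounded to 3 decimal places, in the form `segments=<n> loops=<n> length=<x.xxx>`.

cell (4,1): code 0100 → (4.806,2.000)–(5.000,1.762)
cell (4,2): code 1100 → (4.471,3.000)–(4.806,2.000)
cell (4,3): code 1100 → (4.657,4.000)–(4.471,3.000)
cell (4,4): code 1000 → (5.000,4.479)–(4.657,4.000)
cell (5,1): code 0110 → (5.000,1.762)–(6.000,1.056)
cell (5,4): code 1101 → (5.615,5.000)–(5.000,4.479)
cell (5,5): code 1000 → (6.000,5.237)–(5.615,5.000)
cell (6,0): code 0100 → (6.612,1.000)–(7.000,0.955)
cell (6,1): code 1110 → (6.000,1.056)–(6.612,1.000)
cell (6,5): code 1001 → (7.000,5.342)–(6.000,5.237)
cell (7,0): code 0010 → (7.000,0.955)–(7.108,1.000)
cell (7,1): code 0111 → (7.108,1.000)–(8.000,1.370)
cell (7,4): code 1011 → (8.000,4.884)–(7.777,5.000)
cell (7,5): code 0001 → (7.777,5.000)–(7.000,5.342)
cell (8,1): code 0010 → (8.000,1.370)–(8.587,2.000)
cell (8,2): code 0011 → (8.587,2.000)–(8.893,3.000)
cell (8,3): code 0011 → (8.893,3.000)–(8.723,4.000)
cell (8,4): code 0001 → (8.723,4.000)–(8.000,4.884)
total: 18 segments, chained into 1 closed loop(s), length Σ = 13.706458

segments=18 loops=1 length=13.706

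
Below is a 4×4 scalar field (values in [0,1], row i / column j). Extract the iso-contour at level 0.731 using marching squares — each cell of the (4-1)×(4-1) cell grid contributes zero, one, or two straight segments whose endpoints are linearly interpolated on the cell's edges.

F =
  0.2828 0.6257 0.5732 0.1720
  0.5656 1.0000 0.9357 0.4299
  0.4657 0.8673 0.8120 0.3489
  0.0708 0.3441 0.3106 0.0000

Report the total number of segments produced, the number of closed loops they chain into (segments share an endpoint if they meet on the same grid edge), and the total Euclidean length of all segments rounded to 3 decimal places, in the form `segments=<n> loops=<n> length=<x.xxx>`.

segments=8 loops=1 length=6.391

cell (0,0): code 0100 → (0.281,1.000)–(1.000,0.381)
cell (0,1): code 1100 → (0.435,2.000)–(0.281,1.000)
cell (0,2): code 1000 → (1.000,2.405)–(0.435,2.000)
cell (1,0): code 0110 → (1.000,0.381)–(2.000,0.661)
cell (1,2): code 1001 → (2.000,2.175)–(1.000,2.405)
cell (2,0): code 0010 → (2.000,0.661)–(2.261,1.000)
cell (2,1): code 0011 → (2.261,1.000)–(2.162,2.000)
cell (2,2): code 0001 → (2.162,2.000)–(2.000,2.175)
total: 8 segments, chained into 1 closed loop(s), length Σ = 6.390500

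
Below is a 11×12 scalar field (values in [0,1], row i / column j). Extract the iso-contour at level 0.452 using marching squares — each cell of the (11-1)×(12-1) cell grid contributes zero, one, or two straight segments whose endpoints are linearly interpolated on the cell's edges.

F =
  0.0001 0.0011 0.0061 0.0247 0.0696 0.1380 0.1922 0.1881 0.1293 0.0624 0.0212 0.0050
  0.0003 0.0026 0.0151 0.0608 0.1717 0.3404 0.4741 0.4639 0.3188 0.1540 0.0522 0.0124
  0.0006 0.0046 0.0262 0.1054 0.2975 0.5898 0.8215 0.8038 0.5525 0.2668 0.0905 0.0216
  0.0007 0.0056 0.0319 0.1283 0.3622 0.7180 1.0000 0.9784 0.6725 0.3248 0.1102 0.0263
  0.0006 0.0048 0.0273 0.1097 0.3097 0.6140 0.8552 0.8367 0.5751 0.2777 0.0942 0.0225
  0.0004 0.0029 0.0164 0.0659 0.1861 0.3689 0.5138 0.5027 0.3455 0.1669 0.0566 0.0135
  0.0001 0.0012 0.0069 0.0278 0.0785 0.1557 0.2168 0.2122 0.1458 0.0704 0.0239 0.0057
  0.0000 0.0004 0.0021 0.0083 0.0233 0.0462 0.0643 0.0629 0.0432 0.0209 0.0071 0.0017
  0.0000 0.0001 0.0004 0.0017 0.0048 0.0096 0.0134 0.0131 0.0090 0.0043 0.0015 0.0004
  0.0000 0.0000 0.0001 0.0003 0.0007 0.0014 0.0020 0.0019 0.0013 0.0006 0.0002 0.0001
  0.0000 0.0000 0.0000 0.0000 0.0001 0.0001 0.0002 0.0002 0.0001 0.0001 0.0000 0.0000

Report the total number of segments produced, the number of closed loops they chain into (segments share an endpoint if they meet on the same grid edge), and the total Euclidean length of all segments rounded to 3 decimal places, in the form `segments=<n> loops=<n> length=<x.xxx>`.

cell (0,5): code 0100 → (0.922,6.000)–(1.000,5.835)
cell (0,6): code 1100 → (0.957,7.000)–(0.922,6.000)
cell (0,7): code 1000 → (1.000,7.082)–(0.957,7.000)
cell (1,4): code 0100 → (1.447,5.000)–(2.000,4.529)
cell (1,5): code 1110 → (1.000,5.835)–(1.447,5.000)
cell (1,7): code 1101 → (1.570,8.000)–(1.000,7.082)
cell (1,8): code 1000 → (2.000,8.352)–(1.570,8.000)
cell (2,4): code 0110 → (2.000,4.529)–(3.000,4.252)
cell (2,8): code 1001 → (3.000,8.634)–(2.000,8.352)
cell (3,4): code 0110 → (3.000,4.252)–(4.000,4.468)
cell (3,8): code 1001 → (4.000,8.414)–(3.000,8.634)
cell (4,4): code 0010 → (4.000,4.468)–(4.661,5.000)
cell (4,5): code 0111 → (4.661,5.000)–(5.000,5.573)
cell (4,7): code 1011 → (5.000,7.323)–(4.536,8.000)
cell (4,8): code 0001 → (4.536,8.000)–(4.000,8.414)
cell (5,5): code 0010 → (5.000,5.573)–(5.208,6.000)
cell (5,6): code 0011 → (5.208,6.000)–(5.175,7.000)
cell (5,7): code 0001 → (5.175,7.000)–(5.000,7.323)
total: 18 segments, chained into 1 closed loop(s), length Σ = 13.564309

segments=18 loops=1 length=13.564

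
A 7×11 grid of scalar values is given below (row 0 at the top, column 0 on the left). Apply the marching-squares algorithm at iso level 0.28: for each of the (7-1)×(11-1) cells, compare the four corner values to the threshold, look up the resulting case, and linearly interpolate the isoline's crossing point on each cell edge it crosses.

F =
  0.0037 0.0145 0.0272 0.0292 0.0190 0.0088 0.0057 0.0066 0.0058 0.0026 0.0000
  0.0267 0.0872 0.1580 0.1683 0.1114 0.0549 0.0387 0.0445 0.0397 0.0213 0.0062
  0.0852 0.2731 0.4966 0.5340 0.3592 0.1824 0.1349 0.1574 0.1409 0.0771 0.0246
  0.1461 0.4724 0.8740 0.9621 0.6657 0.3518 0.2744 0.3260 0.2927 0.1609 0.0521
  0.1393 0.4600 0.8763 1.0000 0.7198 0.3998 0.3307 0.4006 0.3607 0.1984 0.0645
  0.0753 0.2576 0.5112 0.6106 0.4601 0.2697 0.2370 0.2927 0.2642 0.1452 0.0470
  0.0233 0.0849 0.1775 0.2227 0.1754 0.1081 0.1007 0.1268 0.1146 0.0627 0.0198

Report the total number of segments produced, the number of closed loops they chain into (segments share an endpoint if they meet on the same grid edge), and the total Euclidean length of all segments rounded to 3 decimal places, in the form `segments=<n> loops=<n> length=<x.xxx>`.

cell (1,1): code 0100 → (1.360,2.000)–(2.000,1.031)
cell (1,2): code 1100 → (1.305,3.000)–(1.360,2.000)
cell (1,3): code 1100 → (1.680,4.000)–(1.305,3.000)
cell (1,4): code 1000 → (2.000,4.448)–(1.680,4.000)
cell (2,0): code 0100 → (2.035,1.000)–(3.000,0.410)
cell (2,1): code 1110 → (2.000,1.031)–(2.035,1.000)
cell (2,4): code 1101 → (2.576,5.000)–(2.000,4.448)
cell (2,5): code 1000 → (3.000,5.928)–(2.576,5.000)
cell (2,6): code 0100 → (2.727,7.000)–(3.000,6.109)
cell (2,7): code 1100 → (2.916,8.000)–(2.727,7.000)
cell (2,8): code 1000 → (3.000,8.096)–(2.916,8.000)
cell (3,0): code 0110 → (3.000,0.410)–(4.000,0.439)
cell (3,5): code 1101 → (3.099,6.000)–(3.000,5.928)
cell (3,6): code 1110 → (3.000,6.109)–(3.099,6.000)
cell (3,8): code 1001 → (4.000,8.497)–(3.000,8.096)
cell (4,0): code 0010 → (4.000,0.439)–(4.889,1.000)
cell (4,1): code 0111 → (4.889,1.000)–(5.000,1.088)
cell (4,4): code 1011 → (5.000,4.946)–(4.921,5.000)
cell (4,5): code 0011 → (4.921,5.000)–(4.541,6.000)
cell (4,6): code 0111 → (4.541,6.000)–(5.000,6.772)
cell (4,7): code 1011 → (5.000,7.446)–(4.836,8.000)
cell (4,8): code 0001 → (4.836,8.000)–(4.000,8.497)
cell (5,1): code 0010 → (5.000,1.088)–(5.693,2.000)
cell (5,2): code 0011 → (5.693,2.000)–(5.852,3.000)
cell (5,3): code 0011 → (5.852,3.000)–(5.633,4.000)
cell (5,4): code 0001 → (5.633,4.000)–(5.000,4.946)
cell (5,6): code 0010 → (5.000,6.772)–(5.077,7.000)
cell (5,7): code 0001 → (5.077,7.000)–(5.000,7.446)
total: 28 segments, chained into 1 closed loop(s), length Σ = 21.022024

segments=28 loops=1 length=21.022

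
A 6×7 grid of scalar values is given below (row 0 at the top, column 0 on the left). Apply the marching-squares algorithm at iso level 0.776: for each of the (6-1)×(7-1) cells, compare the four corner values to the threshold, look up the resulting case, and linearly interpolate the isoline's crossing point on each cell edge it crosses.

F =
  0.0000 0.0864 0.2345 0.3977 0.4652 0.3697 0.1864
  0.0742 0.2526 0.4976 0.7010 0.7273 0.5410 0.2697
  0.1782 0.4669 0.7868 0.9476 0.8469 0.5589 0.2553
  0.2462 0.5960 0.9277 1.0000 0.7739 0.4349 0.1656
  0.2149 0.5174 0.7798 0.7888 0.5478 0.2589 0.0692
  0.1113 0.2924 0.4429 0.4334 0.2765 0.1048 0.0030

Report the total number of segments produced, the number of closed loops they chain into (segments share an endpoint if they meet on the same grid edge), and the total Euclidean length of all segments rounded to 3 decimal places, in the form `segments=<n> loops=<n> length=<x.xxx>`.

segments=12 loops=1 length=8.560

cell (1,1): code 0100 → (1.963,2.000)–(2.000,1.966)
cell (1,2): code 1100 → (1.304,3.000)–(1.963,2.000)
cell (1,3): code 1100 → (1.407,4.000)–(1.304,3.000)
cell (1,4): code 1000 → (2.000,4.246)–(1.407,4.000)
cell (2,1): code 0110 → (2.000,1.966)–(3.000,1.543)
cell (2,3): code 1011 → (3.000,3.991)–(2.971,4.000)
cell (2,4): code 0001 → (2.971,4.000)–(2.000,4.246)
cell (3,1): code 0110 → (3.000,1.543)–(4.000,1.986)
cell (3,3): code 1001 → (4.000,3.053)–(3.000,3.991)
cell (4,1): code 0010 → (4.000,1.986)–(4.011,2.000)
cell (4,2): code 0011 → (4.011,2.000)–(4.036,3.000)
cell (4,3): code 0001 → (4.036,3.000)–(4.000,3.053)
total: 12 segments, chained into 1 closed loop(s), length Σ = 8.560380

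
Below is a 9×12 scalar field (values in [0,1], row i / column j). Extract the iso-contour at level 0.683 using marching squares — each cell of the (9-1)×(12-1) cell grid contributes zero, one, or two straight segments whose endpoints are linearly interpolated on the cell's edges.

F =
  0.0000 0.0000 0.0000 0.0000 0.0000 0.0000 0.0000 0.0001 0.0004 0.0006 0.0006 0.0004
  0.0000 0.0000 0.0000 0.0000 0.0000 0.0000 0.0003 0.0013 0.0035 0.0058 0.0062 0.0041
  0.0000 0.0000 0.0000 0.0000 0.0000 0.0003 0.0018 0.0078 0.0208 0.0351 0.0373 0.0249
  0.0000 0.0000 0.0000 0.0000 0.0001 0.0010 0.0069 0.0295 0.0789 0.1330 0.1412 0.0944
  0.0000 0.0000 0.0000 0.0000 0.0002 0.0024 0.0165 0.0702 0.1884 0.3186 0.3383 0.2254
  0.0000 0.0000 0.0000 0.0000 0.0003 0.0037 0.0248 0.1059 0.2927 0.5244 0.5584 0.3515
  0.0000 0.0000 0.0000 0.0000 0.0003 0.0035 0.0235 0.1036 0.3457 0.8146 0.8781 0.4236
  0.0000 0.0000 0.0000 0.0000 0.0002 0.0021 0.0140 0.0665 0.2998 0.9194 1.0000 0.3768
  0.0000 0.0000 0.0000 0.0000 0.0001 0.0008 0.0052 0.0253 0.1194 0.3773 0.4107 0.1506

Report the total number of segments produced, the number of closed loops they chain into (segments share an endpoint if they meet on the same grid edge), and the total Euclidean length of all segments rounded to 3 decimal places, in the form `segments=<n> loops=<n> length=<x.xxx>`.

cell (5,8): code 0100 → (5.547,9.000)–(6.000,8.719)
cell (5,9): code 1100 → (5.390,10.000)–(5.547,9.000)
cell (5,10): code 1000 → (6.000,10.429)–(5.390,10.000)
cell (6,8): code 0110 → (6.000,8.719)–(7.000,8.618)
cell (6,10): code 1001 → (7.000,10.509)–(6.000,10.429)
cell (7,8): code 0010 → (7.000,8.618)–(7.436,9.000)
cell (7,9): code 0011 → (7.436,9.000)–(7.538,10.000)
cell (7,10): code 0001 → (7.538,10.000)–(7.000,10.509)
total: 8 segments, chained into 1 closed loop(s), length Σ = 6.624796

segments=8 loops=1 length=6.625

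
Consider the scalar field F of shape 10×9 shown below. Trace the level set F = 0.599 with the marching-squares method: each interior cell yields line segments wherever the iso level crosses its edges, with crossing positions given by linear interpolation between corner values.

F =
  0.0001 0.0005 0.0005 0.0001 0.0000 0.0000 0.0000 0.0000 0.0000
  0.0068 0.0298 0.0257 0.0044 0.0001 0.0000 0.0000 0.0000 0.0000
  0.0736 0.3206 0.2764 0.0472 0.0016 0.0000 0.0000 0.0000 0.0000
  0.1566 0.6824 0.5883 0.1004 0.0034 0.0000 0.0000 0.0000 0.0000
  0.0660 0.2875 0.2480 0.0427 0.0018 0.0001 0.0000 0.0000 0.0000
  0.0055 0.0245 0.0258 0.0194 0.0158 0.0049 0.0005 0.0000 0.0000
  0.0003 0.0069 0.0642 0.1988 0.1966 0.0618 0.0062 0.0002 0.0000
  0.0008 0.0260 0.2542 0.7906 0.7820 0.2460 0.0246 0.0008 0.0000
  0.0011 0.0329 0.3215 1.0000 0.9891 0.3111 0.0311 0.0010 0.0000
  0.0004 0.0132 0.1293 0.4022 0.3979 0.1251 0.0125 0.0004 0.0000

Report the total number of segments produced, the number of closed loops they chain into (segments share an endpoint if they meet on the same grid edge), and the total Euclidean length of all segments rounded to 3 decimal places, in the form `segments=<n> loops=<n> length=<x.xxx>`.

segments=12 loops=2 length=9.139

cell (2,0): code 0100 → (2.769,1.000)–(3.000,0.841)
cell (2,1): code 1000 → (3.000,1.886)–(2.769,1.000)
cell (3,0): code 0010 → (3.000,0.841)–(3.211,1.000)
cell (3,1): code 0001 → (3.211,1.000)–(3.000,1.886)
cell (6,2): code 0100 → (6.676,3.000)–(7.000,2.643)
cell (6,3): code 1100 → (6.687,4.000)–(6.676,3.000)
cell (6,4): code 1000 → (7.000,4.341)–(6.687,4.000)
cell (7,2): code 0110 → (7.000,2.643)–(8.000,2.409)
cell (7,4): code 1001 → (8.000,4.575)–(7.000,4.341)
cell (8,2): code 0010 → (8.000,2.409)–(8.671,3.000)
cell (8,3): code 0011 → (8.671,3.000)–(8.660,4.000)
cell (8,4): code 0001 → (8.660,4.000)–(8.000,4.575)
total: 12 segments, chained into 2 closed loop(s), length Σ = 9.139395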